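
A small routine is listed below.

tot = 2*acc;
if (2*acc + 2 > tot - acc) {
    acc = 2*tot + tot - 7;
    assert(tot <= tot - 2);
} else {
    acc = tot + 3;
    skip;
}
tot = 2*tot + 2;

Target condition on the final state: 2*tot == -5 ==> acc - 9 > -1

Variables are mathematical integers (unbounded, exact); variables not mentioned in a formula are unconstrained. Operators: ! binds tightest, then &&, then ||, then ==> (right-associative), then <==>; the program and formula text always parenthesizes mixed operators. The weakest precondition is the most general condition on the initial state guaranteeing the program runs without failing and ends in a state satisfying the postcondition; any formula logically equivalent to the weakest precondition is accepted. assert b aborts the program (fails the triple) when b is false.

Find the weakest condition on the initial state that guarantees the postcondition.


Working backward. After the program, the postcondition 2*tot == -5 ==> acc - 9 > -1 must hold; in canonical form it is 2*tot == -5 ==> acc > 8.
Before tot := 2*tot + 2: 4*tot == -9 ==> acc > 8
Then branch requires false; else branch requires 4*tot == -9 ==> tot > 5.
Before the if: (!(3*acc > tot - 2)) && ((!(3*acc > tot - 2)) ==> (4*tot == -9 ==> tot > 5))
Before tot := 2*acc: (!(acc > -2)) && ((!(acc > -2)) ==> (8*acc == -9 ==> 2*acc > 5))
Answer: WP = (!(acc > -2)) && ((!(acc > -2)) ==> (8*acc == -9 ==> 2*acc > 5))


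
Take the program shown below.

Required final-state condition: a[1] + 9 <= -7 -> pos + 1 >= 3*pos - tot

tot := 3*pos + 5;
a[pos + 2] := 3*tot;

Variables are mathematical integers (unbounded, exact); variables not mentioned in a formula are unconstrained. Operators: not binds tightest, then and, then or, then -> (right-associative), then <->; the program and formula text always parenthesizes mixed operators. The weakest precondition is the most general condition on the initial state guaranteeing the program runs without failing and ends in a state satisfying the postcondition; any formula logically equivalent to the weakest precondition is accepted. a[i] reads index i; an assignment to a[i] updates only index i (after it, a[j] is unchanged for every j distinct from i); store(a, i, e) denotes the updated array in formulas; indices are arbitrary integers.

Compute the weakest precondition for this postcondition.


Working backward. After the program, the postcondition a[1] + 9 <= -7 -> pos + 1 >= 3*pos - tot must hold; in canonical form it is a[1] <= -16 -> tot >= 2*pos - 1.
Before a[pos + 2] := 3*tot: store(a, pos + 2, 3*tot)[1] <= -16 -> tot >= 2*pos - 1
Before tot := 3*pos + 5: store(a, pos + 2, 9*pos + 15)[1] <= -16 -> pos >= -6
Answer: WP = store(a, pos + 2, 9*pos + 15)[1] <= -16 -> pos >= -6


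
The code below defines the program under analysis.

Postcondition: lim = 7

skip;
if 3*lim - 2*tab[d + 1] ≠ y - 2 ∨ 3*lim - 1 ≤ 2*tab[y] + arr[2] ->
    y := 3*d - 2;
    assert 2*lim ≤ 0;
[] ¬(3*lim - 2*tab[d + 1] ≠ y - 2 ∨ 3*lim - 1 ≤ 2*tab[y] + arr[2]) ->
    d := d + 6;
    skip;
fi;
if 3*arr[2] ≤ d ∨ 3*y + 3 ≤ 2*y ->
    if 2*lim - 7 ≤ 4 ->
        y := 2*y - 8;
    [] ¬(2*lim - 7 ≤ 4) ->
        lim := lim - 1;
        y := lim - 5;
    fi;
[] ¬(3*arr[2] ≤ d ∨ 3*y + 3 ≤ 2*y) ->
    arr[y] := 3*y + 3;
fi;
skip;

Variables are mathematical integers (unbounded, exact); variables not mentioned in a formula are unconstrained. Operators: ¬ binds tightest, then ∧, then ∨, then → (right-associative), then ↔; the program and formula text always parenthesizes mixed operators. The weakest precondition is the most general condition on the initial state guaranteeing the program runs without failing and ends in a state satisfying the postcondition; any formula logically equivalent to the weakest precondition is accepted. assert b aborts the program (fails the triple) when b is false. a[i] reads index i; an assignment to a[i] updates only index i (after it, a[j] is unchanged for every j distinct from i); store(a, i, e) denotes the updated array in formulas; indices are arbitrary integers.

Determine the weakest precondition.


Working backward. After the program, lim = 7 must hold.
Before skip: lim = 7
Then branch requires (2*lim ≤ 11 → lim = 7) ∧ ((¬(2*lim ≤ 11)) → lim = 8); else branch requires lim = 7.
Before the if: ((3*arr[2] ≤ d ∨ y ≤ -3) → ((2*lim ≤ 11 → lim = 7) ∧ ((¬(2*lim ≤ 11)) → lim = 8))) ∧ ((¬(3*arr[2] ≤ d ∨ y ≤ -3)) → lim = 7)
Then branch requires 2*lim ≤ 0 ∧ ((3*arr[2] ≤ d ∨ 3*d ≤ -1) → ((2*lim ≤ 11 → lim = 7) ∧ ((¬(2*lim ≤ 11)) → lim = 8))) ∧ ((¬(3*arr[2] ≤ d ∨ 3*d ≤ -1)) → lim = 7); else branch requires ((3*arr[2] ≤ d + 6 ∨ y ≤ -3) → ((2*lim ≤ 11 → lim = 7) ∧ ((¬(2*lim ≤ 11)) → lim = 8))) ∧ ((¬(3*arr[2] ≤ d + 6 ∨ y ≤ -3)) → lim = 7).
Before the if: ((3*lim ≠ 2*tab[d + 1] + y - 2 ∨ 3*lim ≤ arr[2] + 2*tab[y] + 1) → (2*lim ≤ 0 ∧ ((3*arr[2] ≤ d ∨ 3*d ≤ -1) → ((2*lim ≤ 11 → lim = 7) ∧ ((¬(2*lim ≤ 11)) → lim = 8))) ∧ ((¬(3*arr[2] ≤ d ∨ 3*d ≤ -1)) → lim = 7))) ∧ ((¬(3*lim ≠ 2*tab[d + 1] + y - 2 ∨ 3*lim ≤ arr[2] + 2*tab[y] + 1)) → (((3*arr[2] ≤ d + 6 ∨ y ≤ -3) → ((2*lim ≤ 11 → lim = 7) ∧ ((¬(2*lim ≤ 11)) → lim = 8))) ∧ ((¬(3*arr[2] ≤ d + 6 ∨ y ≤ -3)) → lim = 7)))
Before skip: ((3*lim ≠ 2*tab[d + 1] + y - 2 ∨ 3*lim ≤ arr[2] + 2*tab[y] + 1) → (2*lim ≤ 0 ∧ ((3*arr[2] ≤ d ∨ 3*d ≤ -1) → ((2*lim ≤ 11 → lim = 7) ∧ ((¬(2*lim ≤ 11)) → lim = 8))) ∧ ((¬(3*arr[2] ≤ d ∨ 3*d ≤ -1)) → lim = 7))) ∧ ((¬(3*lim ≠ 2*tab[d + 1] + y - 2 ∨ 3*lim ≤ arr[2] + 2*tab[y] + 1)) → (((3*arr[2] ≤ d + 6 ∨ y ≤ -3) → ((2*lim ≤ 11 → lim = 7) ∧ ((¬(2*lim ≤ 11)) → lim = 8))) ∧ ((¬(3*arr[2] ≤ d + 6 ∨ y ≤ -3)) → lim = 7)))
Answer: WP = ((3*lim ≠ 2*tab[d + 1] + y - 2 ∨ 3*lim ≤ arr[2] + 2*tab[y] + 1) → (2*lim ≤ 0 ∧ ((3*arr[2] ≤ d ∨ 3*d ≤ -1) → ((2*lim ≤ 11 → lim = 7) ∧ ((¬(2*lim ≤ 11)) → lim = 8))) ∧ ((¬(3*arr[2] ≤ d ∨ 3*d ≤ -1)) → lim = 7))) ∧ ((¬(3*lim ≠ 2*tab[d + 1] + y - 2 ∨ 3*lim ≤ arr[2] + 2*tab[y] + 1)) → (((3*arr[2] ≤ d + 6 ∨ y ≤ -3) → ((2*lim ≤ 11 → lim = 7) ∧ ((¬(2*lim ≤ 11)) → lim = 8))) ∧ ((¬(3*arr[2] ≤ d + 6 ∨ y ≤ -3)) → lim = 7)))


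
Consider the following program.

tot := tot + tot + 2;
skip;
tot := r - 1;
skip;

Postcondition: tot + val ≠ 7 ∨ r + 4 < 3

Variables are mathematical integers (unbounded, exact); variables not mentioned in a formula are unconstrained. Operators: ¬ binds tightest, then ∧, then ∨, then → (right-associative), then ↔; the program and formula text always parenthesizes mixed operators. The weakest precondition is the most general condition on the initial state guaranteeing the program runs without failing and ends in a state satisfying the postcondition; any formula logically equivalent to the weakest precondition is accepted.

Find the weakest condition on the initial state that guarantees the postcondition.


Working backward. After the program, the postcondition tot + val ≠ 7 ∨ r + 4 < 3 must hold; in canonical form it is tot + val ≠ 7 ∨ r < -1.
Before skip: tot + val ≠ 7 ∨ r < -1
Before tot := r - 1: r + val ≠ 8 ∨ r < -1
Before skip: r + val ≠ 8 ∨ r < -1
Before tot := tot + tot + 2: r + val ≠ 8 ∨ r < -1
Answer: WP = r + val ≠ 8 ∨ r < -1


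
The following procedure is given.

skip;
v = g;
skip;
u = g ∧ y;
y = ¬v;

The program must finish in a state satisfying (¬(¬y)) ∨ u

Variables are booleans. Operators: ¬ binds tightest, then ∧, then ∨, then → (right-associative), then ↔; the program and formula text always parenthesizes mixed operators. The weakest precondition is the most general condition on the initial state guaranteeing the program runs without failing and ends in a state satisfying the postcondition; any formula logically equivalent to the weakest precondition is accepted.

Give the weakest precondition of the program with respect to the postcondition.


Working backward. After the program, the postcondition (¬(¬y)) ∨ u must hold; in canonical form it is y ∨ u.
Before y := ¬v: (¬v) ∨ u
Before u := g ∧ y: (¬v) ∨ (g ∧ y)
Before skip: (¬v) ∨ (g ∧ y)
Before v := g: (¬g) ∨ (g ∧ y)
Before skip: (¬g) ∨ (g ∧ y)
Answer: WP = (¬g) ∨ (g ∧ y)


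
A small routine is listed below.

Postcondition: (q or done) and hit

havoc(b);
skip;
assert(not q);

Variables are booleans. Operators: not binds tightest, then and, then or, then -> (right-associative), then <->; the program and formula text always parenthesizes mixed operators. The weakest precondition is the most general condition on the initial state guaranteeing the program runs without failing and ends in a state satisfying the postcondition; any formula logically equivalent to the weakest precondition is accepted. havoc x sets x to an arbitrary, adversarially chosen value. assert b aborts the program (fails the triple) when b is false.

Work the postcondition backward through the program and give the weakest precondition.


Working backward. After the program, (q or done) and hit must hold.
Before assert not q: (not q) and (q or done) and hit
Before skip: (not q) and (q or done) and hit
Before havoc b: (not q) and (q or done) and hit
Answer: WP = (not q) and (q or done) and hit


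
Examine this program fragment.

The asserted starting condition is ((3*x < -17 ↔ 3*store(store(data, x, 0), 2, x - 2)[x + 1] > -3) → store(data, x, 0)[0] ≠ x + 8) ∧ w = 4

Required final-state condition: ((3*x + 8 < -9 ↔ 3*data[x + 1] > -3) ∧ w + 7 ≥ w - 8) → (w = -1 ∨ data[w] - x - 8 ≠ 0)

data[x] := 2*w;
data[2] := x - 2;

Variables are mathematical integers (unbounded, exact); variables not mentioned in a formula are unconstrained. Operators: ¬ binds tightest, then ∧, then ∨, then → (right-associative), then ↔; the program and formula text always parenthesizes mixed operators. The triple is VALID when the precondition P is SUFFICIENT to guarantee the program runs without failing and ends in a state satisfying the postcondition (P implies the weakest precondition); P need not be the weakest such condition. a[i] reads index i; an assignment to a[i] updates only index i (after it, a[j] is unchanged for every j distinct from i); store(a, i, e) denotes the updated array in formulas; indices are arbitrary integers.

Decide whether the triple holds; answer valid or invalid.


Working backward. After the program, the postcondition ((3*x + 8 < -9 ↔ 3*data[x + 1] > -3) ∧ w + 7 ≥ w - 8) → (w = -1 ∨ data[w] - x - 8 ≠ 0) must hold; in canonical form it is (3*x < -17 ↔ 3*data[x + 1] > -3) → (w = -1 ∨ data[w] ≠ x + 8).
Before data[2] := x - 2: (3*x < -17 ↔ 3*store(data, 2, x - 2)[x + 1] > -3) → (w = -1 ∨ store(data, 2, x - 2)[w] ≠ x + 8)
Before data[x] := 2*w: (3*x < -17 ↔ 3*store(store(data, x, 2*w), 2, x - 2)[x + 1] > -3) → (w = -1 ∨ store(store(data, x, 2*w), 2, x - 2)[w] ≠ x + 8)
The weakest precondition is (3*x < -17 ↔ 3*store(store(data, x, 2*w), 2, x - 2)[x + 1] > -3) → (w = -1 ∨ store(store(data, x, 2*w), 2, x - 2)[w] ≠ x + 8).
Check whether ((3*x < -17 ↔ 3*store(store(data, x, 0), 2, x - 2)[x + 1] > -3) → store(data, x, 0)[0] ≠ x + 8) ∧ w = 4 implies it.
Countermodel: at the initial state data = {[-18365] = 3, [-18364] = 27727, [0] = -30152, [2] = 3, [4] = -18357, elsewhere 3}, w = 4, x = -18365, the precondition holds but the weakest precondition fails.
Answer: invalid


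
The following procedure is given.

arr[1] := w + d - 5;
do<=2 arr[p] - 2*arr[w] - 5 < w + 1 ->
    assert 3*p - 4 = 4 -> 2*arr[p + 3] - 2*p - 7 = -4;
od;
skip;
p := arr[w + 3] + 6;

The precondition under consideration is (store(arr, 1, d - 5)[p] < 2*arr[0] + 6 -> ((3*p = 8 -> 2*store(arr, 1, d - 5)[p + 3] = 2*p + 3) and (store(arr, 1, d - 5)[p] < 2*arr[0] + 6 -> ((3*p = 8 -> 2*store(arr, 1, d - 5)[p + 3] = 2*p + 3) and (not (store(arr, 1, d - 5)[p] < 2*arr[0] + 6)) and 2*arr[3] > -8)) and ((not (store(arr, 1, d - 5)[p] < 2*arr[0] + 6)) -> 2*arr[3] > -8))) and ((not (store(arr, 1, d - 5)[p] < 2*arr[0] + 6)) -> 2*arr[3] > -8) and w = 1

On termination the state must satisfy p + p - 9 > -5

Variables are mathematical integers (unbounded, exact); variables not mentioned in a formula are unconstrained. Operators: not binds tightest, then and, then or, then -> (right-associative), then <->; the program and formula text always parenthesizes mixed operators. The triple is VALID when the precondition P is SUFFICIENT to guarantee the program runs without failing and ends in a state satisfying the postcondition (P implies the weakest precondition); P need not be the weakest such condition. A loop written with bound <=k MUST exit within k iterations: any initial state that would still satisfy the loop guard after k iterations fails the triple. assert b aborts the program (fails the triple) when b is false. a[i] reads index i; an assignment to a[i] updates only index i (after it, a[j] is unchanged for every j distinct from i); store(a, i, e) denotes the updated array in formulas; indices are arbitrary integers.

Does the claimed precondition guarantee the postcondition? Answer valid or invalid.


Working backward. After the program, the postcondition p + p - 9 > -5 must hold; in canonical form it is 2*p > 4.
Before p := arr[w + 3] + 6: 2*arr[w + 3] > -8
Before skip: 2*arr[w + 3] > -8
Before the loop (bound <=2), unroll the exhaustion recursion (WP_0 = exit-now case; WP_j = one more guarded iteration, up to j = 2):
  WP_0: (not (arr[p] < 2*arr[w] + w + 6)) and 2*arr[w + 3] > -8
  WP_1: (arr[p] < 2*arr[w] + w + 6 -> ((3*p = 8 -> 2*arr[p + 3] = 2*p + 3) and (not (arr[p] < 2*arr[w] + w + 6)) and 2*arr[w + 3] > -8)) and ((not (arr[p] < 2*arr[w] + w + 6)) -> 2*arr[w + 3] > -8)
  WP_2: (arr[p] < 2*arr[w] + w + 6 -> ((3*p = 8 -> 2*arr[p + 3] = 2*p + 3) and (arr[p] < 2*arr[w] + w + 6 -> ((3*p = 8 -> 2*arr[p + 3] = 2*p + 3) and (not (arr[p] < 2*arr[w] + w + 6)) and 2*arr[w + 3] > -8)) and ((not (arr[p] < 2*arr[w] + w + 6)) -> 2*arr[w + 3] > -8))) and ((not (arr[p] < 2*arr[w] + w + 6)) -> 2*arr[w + 3] > -8)
So before the loop: (arr[p] < 2*arr[w] + w + 6 -> ((3*p = 8 -> 2*arr[p + 3] = 2*p + 3) and (arr[p] < 2*arr[w] + w + 6 -> ((3*p = 8 -> 2*arr[p + 3] = 2*p + 3) and (not (arr[p] < 2*arr[w] + w + 6)) and 2*arr[w + 3] > -8)) and ((not (arr[p] < 2*arr[w] + w + 6)) -> 2*arr[w + 3] > -8))) and ((not (arr[p] < 2*arr[w] + w + 6)) -> 2*arr[w + 3] > -8)
Before arr[1] := w + d - 5: (store(arr, 1, d + w - 5)[p] < 2*store(arr, 1, d + w - 5)[w] + w + 6 -> ((3*p = 8 -> 2*store(arr, 1, d + w - 5)[p + 3] = 2*p + 3) and (store(arr, 1, d + w - 5)[p] < 2*store(arr, 1, d + w - 5)[w] + w + 6 -> ((3*p = 8 -> 2*store(arr, 1, d + w - 5)[p + 3] = 2*p + 3) and (not (store(arr, 1, d + w - 5)[p] < 2*store(arr, 1, d + w - 5)[w] + w + 6)) and 2*store(arr, 1, d + w - 5)[w + 3] > -8)) and ((not (store(arr, 1, d + w - 5)[p] < 2*store(arr, 1, d + w - 5)[w] + w + 6)) -> 2*store(arr, 1, d + w - 5)[w + 3] > -8))) and ((not (store(arr, 1, d + w - 5)[p] < 2*store(arr, 1, d + w - 5)[w] + w + 6)) -> 2*store(arr, 1, d + w - 5)[w + 3] > -8)
The weakest precondition is (store(arr, 1, d + w - 5)[p] < 2*store(arr, 1, d + w - 5)[w] + w + 6 -> ((3*p = 8 -> 2*store(arr, 1, d + w - 5)[p + 3] = 2*p + 3) and (store(arr, 1, d + w - 5)[p] < 2*store(arr, 1, d + w - 5)[w] + w + 6 -> ((3*p = 8 -> 2*store(arr, 1, d + w - 5)[p + 3] = 2*p + 3) and (not (store(arr, 1, d + w - 5)[p] < 2*store(arr, 1, d + w - 5)[w] + w + 6)) and 2*store(arr, 1, d + w - 5)[w + 3] > -8)) and ((not (store(arr, 1, d + w - 5)[p] < 2*store(arr, 1, d + w - 5)[w] + w + 6)) -> 2*store(arr, 1, d + w - 5)[w + 3] > -8))) and ((not (store(arr, 1, d + w - 5)[p] < 2*store(arr, 1, d + w - 5)[w] + w + 6)) -> 2*store(arr, 1, d + w - 5)[w + 3] > -8).
Check whether (store(arr, 1, d - 5)[p] < 2*arr[0] + 6 -> ((3*p = 8 -> 2*store(arr, 1, d - 5)[p + 3] = 2*p + 3) and (store(arr, 1, d - 5)[p] < 2*arr[0] + 6 -> ((3*p = 8 -> 2*store(arr, 1, d - 5)[p + 3] = 2*p + 3) and (not (store(arr, 1, d - 5)[p] < 2*arr[0] + 6)) and 2*arr[3] > -8)) and ((not (store(arr, 1, d - 5)[p] < 2*arr[0] + 6)) -> 2*arr[3] > -8))) and ((not (store(arr, 1, d - 5)[p] < 2*arr[0] + 6)) -> 2*arr[3] > -8) and w = 1 implies it.
Countermodel: at the initial state arr = {[0] = -6, [1] = 2, [3] = 6516, [4] = 2, elsewhere 2}, d = 0, p = 1, w = 1, the precondition holds but the weakest precondition fails.
Answer: invalid


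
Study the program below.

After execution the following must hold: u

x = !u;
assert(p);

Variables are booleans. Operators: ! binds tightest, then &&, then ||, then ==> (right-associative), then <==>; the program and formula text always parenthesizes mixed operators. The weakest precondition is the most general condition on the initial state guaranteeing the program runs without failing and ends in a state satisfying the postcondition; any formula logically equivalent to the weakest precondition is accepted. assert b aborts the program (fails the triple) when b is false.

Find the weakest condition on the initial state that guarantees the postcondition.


Working backward. After the program, u must hold.
Before assert p: p && u
Before x := !u: p && u
Answer: WP = p && u


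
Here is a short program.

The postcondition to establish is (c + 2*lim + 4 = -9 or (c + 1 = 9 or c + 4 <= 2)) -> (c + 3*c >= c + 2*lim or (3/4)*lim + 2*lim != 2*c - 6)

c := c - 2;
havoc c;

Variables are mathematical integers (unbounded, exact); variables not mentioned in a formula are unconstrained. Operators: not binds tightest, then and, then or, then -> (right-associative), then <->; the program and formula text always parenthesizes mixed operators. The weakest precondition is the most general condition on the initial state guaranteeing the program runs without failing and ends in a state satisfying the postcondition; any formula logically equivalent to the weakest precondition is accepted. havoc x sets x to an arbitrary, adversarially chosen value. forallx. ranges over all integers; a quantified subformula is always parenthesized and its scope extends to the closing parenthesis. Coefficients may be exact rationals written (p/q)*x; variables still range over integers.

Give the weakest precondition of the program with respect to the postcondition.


Working backward. After the program, the postcondition (c + 2*lim + 4 = -9 or (c + 1 = 9 or c + 4 <= 2)) -> (c + 3*c >= c + 2*lim or (3/4)*lim + 2*lim != 2*c - 6) must hold; in canonical form it is (c + 2*lim = -13 or c = 8 or c <= -2) -> (3*c >= 2*lim or (11/4)*lim != 2*c - 6).
Before havoc c: forall c_1. ((c_1 + 2*lim = -13 or c_1 = 8 or c_1 <= -2) -> (3*c_1 >= 2*lim or (11/4)*lim != 2*c_1 - 6))
Before c := c - 2: forall c_1. ((c_1 + 2*lim = -13 or c_1 = 8 or c_1 <= -2) -> (3*c_1 >= 2*lim or (11/4)*lim != 2*c_1 - 6))
Answer: WP = forall c_1. ((c_1 + 2*lim = -13 or c_1 = 8 or c_1 <= -2) -> (3*c_1 >= 2*lim or (11/4)*lim != 2*c_1 - 6))


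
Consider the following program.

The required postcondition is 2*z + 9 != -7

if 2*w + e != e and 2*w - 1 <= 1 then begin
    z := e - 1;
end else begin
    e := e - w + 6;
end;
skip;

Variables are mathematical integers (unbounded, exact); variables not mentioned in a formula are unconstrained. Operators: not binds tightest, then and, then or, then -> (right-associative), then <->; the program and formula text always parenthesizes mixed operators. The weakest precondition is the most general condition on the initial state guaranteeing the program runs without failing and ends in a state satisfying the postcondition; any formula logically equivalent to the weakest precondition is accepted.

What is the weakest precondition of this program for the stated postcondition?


Working backward. After the program, the postcondition 2*z + 9 != -7 must hold; in canonical form it is 2*z != -16.
Before skip: 2*z != -16
Then branch requires 2*e != -14; else branch requires 2*z != -16.
Before the if: ((2*w != 0 and 2*w <= 2) -> 2*e != -14) and ((not (2*w != 0 and 2*w <= 2)) -> 2*z != -16)
Answer: WP = ((2*w != 0 and 2*w <= 2) -> 2*e != -14) and ((not (2*w != 0 and 2*w <= 2)) -> 2*z != -16)


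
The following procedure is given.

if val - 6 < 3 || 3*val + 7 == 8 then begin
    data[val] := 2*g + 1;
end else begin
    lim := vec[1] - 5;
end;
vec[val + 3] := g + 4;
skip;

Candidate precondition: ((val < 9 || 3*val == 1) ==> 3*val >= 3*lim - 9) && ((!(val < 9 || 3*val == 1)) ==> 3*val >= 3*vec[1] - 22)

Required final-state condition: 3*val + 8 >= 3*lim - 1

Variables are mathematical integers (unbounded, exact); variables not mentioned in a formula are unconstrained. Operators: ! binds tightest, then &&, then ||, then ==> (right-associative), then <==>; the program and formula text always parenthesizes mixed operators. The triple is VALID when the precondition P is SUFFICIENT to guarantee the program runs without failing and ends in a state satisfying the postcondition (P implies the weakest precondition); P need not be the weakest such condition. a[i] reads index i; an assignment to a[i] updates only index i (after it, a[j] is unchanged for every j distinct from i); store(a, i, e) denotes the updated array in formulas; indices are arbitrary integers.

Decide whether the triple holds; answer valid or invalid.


Working backward. After the program, the postcondition 3*val + 8 >= 3*lim - 1 must hold; in canonical form it is 3*val >= 3*lim - 9.
Before skip: 3*val >= 3*lim - 9
Before vec[val + 3] := g + 4: 3*val >= 3*lim - 9
Then branch requires 3*val >= 3*lim - 9; else branch requires 3*val >= 3*vec[1] - 24.
Before the if: ((val < 9 || 3*val == 1) ==> 3*val >= 3*lim - 9) && ((!(val < 9 || 3*val == 1)) ==> 3*val >= 3*vec[1] - 24)
The weakest precondition is ((val < 9 || 3*val == 1) ==> 3*val >= 3*lim - 9) && ((!(val < 9 || 3*val == 1)) ==> 3*val >= 3*vec[1] - 24).
Check whether ((val < 9 || 3*val == 1) ==> 3*val >= 3*lim - 9) && ((!(val < 9 || 3*val == 1)) ==> 3*val >= 3*vec[1] - 22) implies it.
Every state satisfying the precondition satisfies the weakest precondition: the implication holds.
Answer: valid


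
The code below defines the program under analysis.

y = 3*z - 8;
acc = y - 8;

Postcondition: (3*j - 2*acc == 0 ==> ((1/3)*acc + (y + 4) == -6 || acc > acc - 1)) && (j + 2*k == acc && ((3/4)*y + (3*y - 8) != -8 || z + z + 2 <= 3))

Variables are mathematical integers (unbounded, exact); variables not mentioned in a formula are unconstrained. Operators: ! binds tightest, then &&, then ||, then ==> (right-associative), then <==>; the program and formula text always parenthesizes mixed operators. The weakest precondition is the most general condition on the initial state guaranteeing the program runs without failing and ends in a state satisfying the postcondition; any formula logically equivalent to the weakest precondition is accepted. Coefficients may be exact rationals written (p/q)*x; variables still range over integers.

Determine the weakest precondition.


Working backward. After the program, the postcondition (3*j - 2*acc == 0 ==> ((1/3)*acc + (y + 4) == -6 || acc > acc - 1)) && (j + 2*k == acc && ((3/4)*y + (3*y - 8) != -8 || z + z + 2 <= 3)) must hold; in canonical form it is j + 2*k == acc && ((15/4)*y != 0 || 2*z <= 1).
Before acc := y - 8: j + 2*k == y - 8 && ((15/4)*y != 0 || 2*z <= 1)
Before y := 3*z - 8: j + 2*k == 3*z - 16 && ((45/4)*z != 30 || 2*z <= 1)
Answer: WP = j + 2*k == 3*z - 16 && ((45/4)*z != 30 || 2*z <= 1)


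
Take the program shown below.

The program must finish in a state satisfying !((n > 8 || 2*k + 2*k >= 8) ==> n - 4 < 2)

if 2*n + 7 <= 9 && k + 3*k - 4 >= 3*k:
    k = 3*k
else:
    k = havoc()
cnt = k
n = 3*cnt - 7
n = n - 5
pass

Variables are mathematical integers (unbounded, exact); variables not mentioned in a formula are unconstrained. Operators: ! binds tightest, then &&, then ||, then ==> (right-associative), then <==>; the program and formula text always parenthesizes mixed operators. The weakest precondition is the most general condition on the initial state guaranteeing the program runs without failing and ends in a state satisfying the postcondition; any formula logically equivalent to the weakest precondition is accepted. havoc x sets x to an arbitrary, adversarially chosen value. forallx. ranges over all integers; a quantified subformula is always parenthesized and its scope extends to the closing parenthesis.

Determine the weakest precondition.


Working backward. After the program, the postcondition !((n > 8 || 2*k + 2*k >= 8) ==> n - 4 < 2) must hold; in canonical form it is !((n > 8 || 4*k >= 8) ==> n < 6).
Before skip: !((n > 8 || 4*k >= 8) ==> n < 6)
Before n := n - 5: !((n > 13 || 4*k >= 8) ==> n < 11)
Before n := 3*cnt - 7: !((3*cnt > 20 || 4*k >= 8) ==> 3*cnt < 18)
Before cnt := k: !((3*k > 20 || 4*k >= 8) ==> 3*k < 18)
Then branch requires !((9*k > 20 || 12*k >= 8) ==> 9*k < 18); else branch requires forall k_1. (!((3*k_1 > 20 || 4*k_1 >= 8) ==> 3*k_1 < 18)).
Before the if: ((2*n <= 2 && k >= 4) ==> (!((9*k > 20 || 12*k >= 8) ==> 9*k < 18))) && ((!(2*n <= 2 && k >= 4)) ==> (forall k_1. (!((3*k_1 > 20 || 4*k_1 >= 8) ==> 3*k_1 < 18))))
Answer: WP = ((2*n <= 2 && k >= 4) ==> (!((9*k > 20 || 12*k >= 8) ==> 9*k < 18))) && ((!(2*n <= 2 && k >= 4)) ==> (forall k_1. (!((3*k_1 > 20 || 4*k_1 >= 8) ==> 3*k_1 < 18))))


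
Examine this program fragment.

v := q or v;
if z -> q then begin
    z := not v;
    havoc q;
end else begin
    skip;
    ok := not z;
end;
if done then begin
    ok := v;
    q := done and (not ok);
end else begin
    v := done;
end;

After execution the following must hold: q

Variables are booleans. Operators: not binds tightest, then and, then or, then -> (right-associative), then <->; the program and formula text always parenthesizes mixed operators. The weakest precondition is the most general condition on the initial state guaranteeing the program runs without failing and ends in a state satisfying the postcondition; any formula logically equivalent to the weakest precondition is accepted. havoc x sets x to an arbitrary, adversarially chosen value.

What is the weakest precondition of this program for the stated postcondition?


Working backward. After the program, q must hold.
Then branch requires done and (not v); else branch requires q.
Before the if: (done -> (done and (not v))) and ((not done) -> q)
Then branch requires (done -> (done and (not v))) and done; else branch requires (done -> (done and (not v))) and ((not done) -> q).
Before the if: ((z -> q) -> ((done -> (done and (not v))) and done)) and ((not (z -> q)) -> ((done -> (done and (not v))) and ((not done) -> q)))
Before v := q or v: ((z -> q) -> ((done -> (done and (not (q or v)))) and done)) and ((not (z -> q)) -> ((done -> (done and (not (q or v)))) and ((not done) -> q)))
Answer: WP = ((z -> q) -> ((done -> (done and (not (q or v)))) and done)) and ((not (z -> q)) -> ((done -> (done and (not (q or v)))) and ((not done) -> q)))


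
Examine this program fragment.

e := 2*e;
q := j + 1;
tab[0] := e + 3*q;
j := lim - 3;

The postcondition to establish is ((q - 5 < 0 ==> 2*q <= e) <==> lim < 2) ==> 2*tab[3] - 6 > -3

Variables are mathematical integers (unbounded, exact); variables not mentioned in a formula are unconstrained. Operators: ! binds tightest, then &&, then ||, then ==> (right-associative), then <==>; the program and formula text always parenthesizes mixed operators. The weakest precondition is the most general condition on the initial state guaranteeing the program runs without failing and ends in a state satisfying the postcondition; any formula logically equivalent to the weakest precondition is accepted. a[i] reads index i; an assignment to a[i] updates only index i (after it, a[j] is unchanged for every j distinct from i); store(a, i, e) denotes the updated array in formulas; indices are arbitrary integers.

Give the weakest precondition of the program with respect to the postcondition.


Working backward. After the program, the postcondition ((q - 5 < 0 ==> 2*q <= e) <==> lim < 2) ==> 2*tab[3] - 6 > -3 must hold; in canonical form it is ((q < 5 ==> 2*q <= e) <==> lim < 2) ==> 2*tab[3] > 3.
Before j := lim - 3: ((q < 5 ==> 2*q <= e) <==> lim < 2) ==> 2*tab[3] > 3
Before tab[0] := e + 3*q: ((q < 5 ==> 2*q <= e) <==> lim < 2) ==> 2*tab[3] > 3
Before q := j + 1: ((j < 4 ==> 2*j <= e - 2) <==> lim < 2) ==> 2*tab[3] > 3
Before e := 2*e: ((j < 4 ==> 2*j <= 2*e - 2) <==> lim < 2) ==> 2*tab[3] > 3
Answer: WP = ((j < 4 ==> 2*j <= 2*e - 2) <==> lim < 2) ==> 2*tab[3] > 3


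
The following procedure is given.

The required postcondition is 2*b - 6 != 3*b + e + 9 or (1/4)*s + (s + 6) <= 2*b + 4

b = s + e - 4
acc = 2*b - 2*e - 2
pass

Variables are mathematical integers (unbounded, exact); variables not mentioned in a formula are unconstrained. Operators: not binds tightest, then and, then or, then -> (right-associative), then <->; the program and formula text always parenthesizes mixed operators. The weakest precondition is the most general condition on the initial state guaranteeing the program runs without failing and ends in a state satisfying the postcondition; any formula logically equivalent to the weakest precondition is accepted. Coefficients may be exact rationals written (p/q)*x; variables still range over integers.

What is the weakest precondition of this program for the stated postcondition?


Working backward. After the program, the postcondition 2*b - 6 != 3*b + e + 9 or (1/4)*s + (s + 6) <= 2*b + 4 must hold; in canonical form it is b + e != -15 or (5/4)*s <= 2*b - 2.
Before skip: b + e != -15 or (5/4)*s <= 2*b - 2
Before acc := 2*b - 2*e - 2: b + e != -15 or (5/4)*s <= 2*b - 2
Before b := s + e - 4: 2*e + s != -11 or 2*e + (3/4)*s >= 10
Answer: WP = 2*e + s != -11 or 2*e + (3/4)*s >= 10


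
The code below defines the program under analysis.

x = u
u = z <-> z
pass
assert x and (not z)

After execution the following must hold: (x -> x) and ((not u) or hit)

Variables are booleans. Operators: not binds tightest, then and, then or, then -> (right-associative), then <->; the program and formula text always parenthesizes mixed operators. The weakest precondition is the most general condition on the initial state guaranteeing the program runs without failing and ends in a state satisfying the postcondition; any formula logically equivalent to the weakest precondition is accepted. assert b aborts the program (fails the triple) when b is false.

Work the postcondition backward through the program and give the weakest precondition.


Working backward. After the program, the postcondition (x -> x) and ((not u) or hit) must hold; in canonical form it is (not u) or hit.
Before assert x and (not z): x and (not z) and ((not u) or hit)
Before skip: x and (not z) and ((not u) or hit)
Before u := z <-> z: x and (not z) and hit
Before x := u: u and (not z) and hit
Answer: WP = u and (not z) and hit


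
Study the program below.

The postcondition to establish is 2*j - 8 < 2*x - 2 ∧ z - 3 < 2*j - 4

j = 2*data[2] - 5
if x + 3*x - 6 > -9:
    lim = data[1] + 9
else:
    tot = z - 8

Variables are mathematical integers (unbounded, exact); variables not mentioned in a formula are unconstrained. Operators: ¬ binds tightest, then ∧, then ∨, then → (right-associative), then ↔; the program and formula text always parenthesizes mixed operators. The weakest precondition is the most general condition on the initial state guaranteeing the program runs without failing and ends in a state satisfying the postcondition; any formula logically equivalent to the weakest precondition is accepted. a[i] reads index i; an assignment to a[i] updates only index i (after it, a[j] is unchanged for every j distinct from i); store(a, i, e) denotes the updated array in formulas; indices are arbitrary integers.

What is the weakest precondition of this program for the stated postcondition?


Working backward. After the program, the postcondition 2*j - 8 < 2*x - 2 ∧ z - 3 < 2*j - 4 must hold; in canonical form it is 2*j < 2*x + 6 ∧ z < 2*j - 1.
Then branch requires 2*j < 2*x + 6 ∧ z < 2*j - 1; else branch requires 2*j < 2*x + 6 ∧ z < 2*j - 1.
Before the if: (4*x > -3 → (2*j < 2*x + 6 ∧ z < 2*j - 1)) ∧ ((¬(4*x > -3)) → (2*j < 2*x + 6 ∧ z < 2*j - 1))
Before j := 2*data[2] - 5: (4*x > -3 → (4*data[2] < 2*x + 16 ∧ z < 4*data[2] - 11)) ∧ ((¬(4*x > -3)) → (4*data[2] < 2*x + 16 ∧ z < 4*data[2] - 11))
Answer: WP = (4*x > -3 → (4*data[2] < 2*x + 16 ∧ z < 4*data[2] - 11)) ∧ ((¬(4*x > -3)) → (4*data[2] < 2*x + 16 ∧ z < 4*data[2] - 11))


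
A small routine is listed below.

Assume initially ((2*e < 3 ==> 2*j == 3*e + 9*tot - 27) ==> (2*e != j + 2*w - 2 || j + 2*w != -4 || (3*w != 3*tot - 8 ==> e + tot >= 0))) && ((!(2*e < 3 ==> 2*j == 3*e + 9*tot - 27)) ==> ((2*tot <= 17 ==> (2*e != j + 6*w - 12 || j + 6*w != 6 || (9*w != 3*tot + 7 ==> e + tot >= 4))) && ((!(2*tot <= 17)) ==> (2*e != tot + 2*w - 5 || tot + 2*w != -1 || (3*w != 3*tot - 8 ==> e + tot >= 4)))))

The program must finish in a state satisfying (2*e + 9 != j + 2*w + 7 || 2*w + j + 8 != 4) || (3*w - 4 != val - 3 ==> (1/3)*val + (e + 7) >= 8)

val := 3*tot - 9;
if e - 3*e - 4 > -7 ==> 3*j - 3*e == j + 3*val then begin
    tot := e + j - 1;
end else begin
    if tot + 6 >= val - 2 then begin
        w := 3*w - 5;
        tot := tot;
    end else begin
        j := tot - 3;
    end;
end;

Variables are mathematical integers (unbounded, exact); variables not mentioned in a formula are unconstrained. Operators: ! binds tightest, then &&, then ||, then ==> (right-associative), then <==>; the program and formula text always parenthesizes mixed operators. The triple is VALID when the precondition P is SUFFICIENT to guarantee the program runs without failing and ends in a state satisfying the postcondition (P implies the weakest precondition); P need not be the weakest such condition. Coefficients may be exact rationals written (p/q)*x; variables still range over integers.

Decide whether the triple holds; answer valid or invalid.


Working backward. After the program, the postcondition (2*e + 9 != j + 2*w + 7 || 2*w + j + 8 != 4) || (3*w - 4 != val - 3 ==> (1/3)*val + (e + 7) >= 8) must hold; in canonical form it is 2*e != j + 2*w - 2 || j + 2*w != -4 || (3*w != val + 1 ==> e + (1/3)*val >= 1).
Then branch requires 2*e != j + 2*w - 2 || j + 2*w != -4 || (3*w != val + 1 ==> e + (1/3)*val >= 1); else branch requires (tot >= val - 8 ==> (2*e != j + 6*w - 12 || j + 6*w != 6 || (9*w != val + 16 ==> e + (1/3)*val >= 1))) && ((!(tot >= val - 8)) ==> (2*e != tot + 2*w - 5 || tot + 2*w != -1 || (3*w != val + 1 ==> e + (1/3)*val >= 1))).
Before the if: ((2*e < 3 ==> 2*j == 3*e + 3*val) ==> (2*e != j + 2*w - 2 || j + 2*w != -4 || (3*w != val + 1 ==> e + (1/3)*val >= 1))) && ((!(2*e < 3 ==> 2*j == 3*e + 3*val)) ==> ((tot >= val - 8 ==> (2*e != j + 6*w - 12 || j + 6*w != 6 || (9*w != val + 16 ==> e + (1/3)*val >= 1))) && ((!(tot >= val - 8)) ==> (2*e != tot + 2*w - 5 || tot + 2*w != -1 || (3*w != val + 1 ==> e + (1/3)*val >= 1)))))
Before val := 3*tot - 9: ((2*e < 3 ==> 2*j == 3*e + 9*tot - 27) ==> (2*e != j + 2*w - 2 || j + 2*w != -4 || (3*w != 3*tot - 8 ==> e + tot >= 4))) && ((!(2*e < 3 ==> 2*j == 3*e + 9*tot - 27)) ==> ((2*tot <= 17 ==> (2*e != j + 6*w - 12 || j + 6*w != 6 || (9*w != 3*tot + 7 ==> e + tot >= 4))) && ((!(2*tot <= 17)) ==> (2*e != tot + 2*w - 5 || tot + 2*w != -1 || (3*w != 3*tot - 8 ==> e + tot >= 4)))))
The weakest precondition is ((2*e < 3 ==> 2*j == 3*e + 9*tot - 27) ==> (2*e != j + 2*w - 2 || j + 2*w != -4 || (3*w != 3*tot - 8 ==> e + tot >= 4))) && ((!(2*e < 3 ==> 2*j == 3*e + 9*tot - 27)) ==> ((2*tot <= 17 ==> (2*e != j + 6*w - 12 || j + 6*w != 6 || (9*w != 3*tot + 7 ==> e + tot >= 4))) && ((!(2*tot <= 17)) ==> (2*e != tot + 2*w - 5 || tot + 2*w != -1 || (3*w != 3*tot - 8 ==> e + tot >= 4))))).
Check whether ((2*e < 3 ==> 2*j == 3*e + 9*tot - 27) ==> (2*e != j + 2*w - 2 || j + 2*w != -4 || (3*w != 3*tot - 8 ==> e + tot >= 0))) && ((!(2*e < 3 ==> 2*j == 3*e + 9*tot - 27)) ==> ((2*tot <= 17 ==> (2*e != j + 6*w - 12 || j + 6*w != 6 || (9*w != 3*tot + 7 ==> e + tot >= 4))) && ((!(2*tot <= 17)) ==> (2*e != tot + 2*w - 5 || tot + 2*w != -1 || (3*w != 3*tot - 8 ==> e + tot >= 4))))) implies it.
Countermodel: at the initial state e = -3, j = 0, tot = 4, w = -2, the precondition holds but the weakest precondition fails.
Answer: invalid


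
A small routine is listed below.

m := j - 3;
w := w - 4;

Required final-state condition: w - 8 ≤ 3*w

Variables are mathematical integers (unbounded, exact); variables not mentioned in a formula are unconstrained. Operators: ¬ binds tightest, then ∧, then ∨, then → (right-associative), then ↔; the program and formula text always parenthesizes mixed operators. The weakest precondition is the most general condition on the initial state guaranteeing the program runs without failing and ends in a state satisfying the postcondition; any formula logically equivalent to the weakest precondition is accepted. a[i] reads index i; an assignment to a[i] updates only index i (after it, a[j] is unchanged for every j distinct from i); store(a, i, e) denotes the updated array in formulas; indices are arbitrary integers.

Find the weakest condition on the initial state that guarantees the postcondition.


Working backward. After the program, the postcondition w - 8 ≤ 3*w must hold; in canonical form it is 2*w ≥ -8.
Before w := w - 4: 2*w ≥ 0
Before m := j - 3: 2*w ≥ 0
Answer: WP = 2*w ≥ 0


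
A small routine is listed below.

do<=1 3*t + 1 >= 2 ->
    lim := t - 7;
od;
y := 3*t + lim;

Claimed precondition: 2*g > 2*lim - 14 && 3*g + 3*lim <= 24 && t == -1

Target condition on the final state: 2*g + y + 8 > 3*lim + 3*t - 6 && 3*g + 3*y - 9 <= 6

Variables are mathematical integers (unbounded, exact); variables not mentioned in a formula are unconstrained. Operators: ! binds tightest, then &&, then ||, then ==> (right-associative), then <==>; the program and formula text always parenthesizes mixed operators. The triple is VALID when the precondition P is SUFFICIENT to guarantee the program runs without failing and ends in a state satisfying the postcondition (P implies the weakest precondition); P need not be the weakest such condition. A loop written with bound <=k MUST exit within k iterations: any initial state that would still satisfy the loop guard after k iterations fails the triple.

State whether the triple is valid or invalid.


Working backward. After the program, the postcondition 2*g + y + 8 > 3*lim + 3*t - 6 && 3*g + 3*y - 9 <= 6 must hold; in canonical form it is 2*g + y > 3*lim + 3*t - 14 && 3*g + 3*y <= 15.
Before y := 3*t + lim: 2*g > 2*lim - 14 && 3*g + 3*lim + 9*t <= 15
Before the loop (bound <=1), unroll the exhaustion recursion (WP_0 = exit-now case; WP_j = one more guarded iteration, up to j = 1):
  WP_0: (!(3*t >= 1)) && 2*g > 2*lim - 14 && 3*g + 3*lim + 9*t <= 15
  WP_1: (3*t >= 1 ==> ((!(3*t >= 1)) && 2*g > 2*t - 28 && 3*g + 12*t <= 36)) && ((!(3*t >= 1)) ==> (2*g > 2*lim - 14 && 3*g + 3*lim + 9*t <= 15))
So before the loop: (3*t >= 1 ==> ((!(3*t >= 1)) && 2*g > 2*t - 28 && 3*g + 12*t <= 36)) && ((!(3*t >= 1)) ==> (2*g > 2*lim - 14 && 3*g + 3*lim + 9*t <= 15))
The weakest precondition is (3*t >= 1 ==> ((!(3*t >= 1)) && 2*g > 2*t - 28 && 3*g + 12*t <= 36)) && ((!(3*t >= 1)) ==> (2*g > 2*lim - 14 && 3*g + 3*lim + 9*t <= 15)).
Check whether 2*g > 2*lim - 14 && 3*g + 3*lim <= 24 && t == -1 implies it.
Every state satisfying the precondition satisfies the weakest precondition: the implication holds.
Answer: valid


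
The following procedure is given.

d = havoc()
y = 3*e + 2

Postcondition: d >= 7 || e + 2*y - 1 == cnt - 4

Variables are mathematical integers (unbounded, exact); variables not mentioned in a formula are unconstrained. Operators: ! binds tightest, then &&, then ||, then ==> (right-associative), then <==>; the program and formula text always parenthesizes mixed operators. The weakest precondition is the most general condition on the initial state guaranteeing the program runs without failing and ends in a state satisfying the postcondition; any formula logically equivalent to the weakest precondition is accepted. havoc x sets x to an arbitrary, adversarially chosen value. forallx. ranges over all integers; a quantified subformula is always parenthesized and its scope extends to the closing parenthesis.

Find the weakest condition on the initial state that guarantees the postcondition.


Working backward. After the program, the postcondition d >= 7 || e + 2*y - 1 == cnt - 4 must hold; in canonical form it is d >= 7 || e + 2*y == cnt - 3.
Before y := 3*e + 2: d >= 7 || 7*e == cnt - 7
Before havoc d: forall d_1. (d_1 >= 7 || 7*e == cnt - 7)
Answer: WP = forall d_1. (d_1 >= 7 || 7*e == cnt - 7)
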